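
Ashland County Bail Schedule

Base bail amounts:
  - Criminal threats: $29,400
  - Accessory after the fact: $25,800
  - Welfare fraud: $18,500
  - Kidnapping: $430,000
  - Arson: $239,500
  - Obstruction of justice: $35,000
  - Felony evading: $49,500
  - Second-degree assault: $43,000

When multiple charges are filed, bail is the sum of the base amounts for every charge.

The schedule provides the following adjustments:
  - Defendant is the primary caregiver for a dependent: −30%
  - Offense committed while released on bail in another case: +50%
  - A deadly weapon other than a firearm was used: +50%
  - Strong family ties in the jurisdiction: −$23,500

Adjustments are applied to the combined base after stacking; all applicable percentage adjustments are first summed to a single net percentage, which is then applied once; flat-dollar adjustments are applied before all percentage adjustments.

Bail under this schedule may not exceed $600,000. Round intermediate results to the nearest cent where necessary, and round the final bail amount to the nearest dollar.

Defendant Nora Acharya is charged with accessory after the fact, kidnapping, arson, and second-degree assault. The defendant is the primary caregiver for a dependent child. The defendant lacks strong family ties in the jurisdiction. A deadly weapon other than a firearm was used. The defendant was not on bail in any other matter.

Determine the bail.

$600,000

Base amounts from the schedule: accessory after the fact $25,800; kidnapping $430,000; arson $239,500; second-degree assault $43,000.
Stacking rule: sum of all bases. $25,800 + $430,000 + $239,500 + $43,000 = $738,300.
Net percentage adjustment: −30% +50% = +20%. $738,300 × 1.2 = $885,960.
Result $885,960 exceeds the maximum of $600,000; bail is capped at $600,000.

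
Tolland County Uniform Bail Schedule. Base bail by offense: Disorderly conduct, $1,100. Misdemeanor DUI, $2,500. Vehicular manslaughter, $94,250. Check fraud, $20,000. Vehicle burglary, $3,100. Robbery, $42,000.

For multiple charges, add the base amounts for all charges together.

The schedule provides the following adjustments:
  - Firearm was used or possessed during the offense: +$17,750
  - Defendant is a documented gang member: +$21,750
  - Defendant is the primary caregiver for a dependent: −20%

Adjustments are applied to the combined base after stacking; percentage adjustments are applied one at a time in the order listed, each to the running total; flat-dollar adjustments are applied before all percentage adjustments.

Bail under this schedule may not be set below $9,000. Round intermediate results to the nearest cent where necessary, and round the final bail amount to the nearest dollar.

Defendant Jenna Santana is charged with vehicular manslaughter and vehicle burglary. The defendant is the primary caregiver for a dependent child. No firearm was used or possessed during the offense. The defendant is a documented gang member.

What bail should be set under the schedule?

$95,280

Base amounts from the schedule: vehicular manslaughter $94,250; vehicle burglary $3,100.
Stacking rule: sum of all bases. $94,250 + $3,100 = $97,350.
Defendant is a documented gang member (+$21,750 flat): $97,350 + $21,750 = $119,100.
Defendant is the primary caregiver for a dependent (−20%): $119,100 × 0.8 = $95,280.
$95,280 is at or above the $9,000 minimum.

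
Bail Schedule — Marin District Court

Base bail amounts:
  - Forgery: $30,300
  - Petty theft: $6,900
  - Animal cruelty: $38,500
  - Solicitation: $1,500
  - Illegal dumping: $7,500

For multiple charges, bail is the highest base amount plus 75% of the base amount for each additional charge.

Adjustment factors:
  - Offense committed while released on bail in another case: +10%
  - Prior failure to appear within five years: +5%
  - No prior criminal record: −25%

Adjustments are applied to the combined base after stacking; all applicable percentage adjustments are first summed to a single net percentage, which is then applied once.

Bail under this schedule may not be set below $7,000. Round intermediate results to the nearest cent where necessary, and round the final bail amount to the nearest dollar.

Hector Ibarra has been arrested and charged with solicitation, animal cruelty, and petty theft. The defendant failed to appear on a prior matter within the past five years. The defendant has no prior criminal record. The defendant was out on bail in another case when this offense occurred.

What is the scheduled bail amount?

Base amounts from the schedule: solicitation $1,500; animal cruelty $38,500; petty theft $6,900.
Stacking rule: highest base plus 75% of each additional charge. Highest is animal cruelty at $38,500. Additional: $1,500 × 75% = $1,125; $6,900 × 75% = $5,175. Combined base = $38,500 + $6,300 = $44,800.
Net percentage adjustment: +10% +5% −25% = −10%. $44,800 × 0.9 = $40,320.
$40,320 is at or above the $7,000 minimum.

$40,320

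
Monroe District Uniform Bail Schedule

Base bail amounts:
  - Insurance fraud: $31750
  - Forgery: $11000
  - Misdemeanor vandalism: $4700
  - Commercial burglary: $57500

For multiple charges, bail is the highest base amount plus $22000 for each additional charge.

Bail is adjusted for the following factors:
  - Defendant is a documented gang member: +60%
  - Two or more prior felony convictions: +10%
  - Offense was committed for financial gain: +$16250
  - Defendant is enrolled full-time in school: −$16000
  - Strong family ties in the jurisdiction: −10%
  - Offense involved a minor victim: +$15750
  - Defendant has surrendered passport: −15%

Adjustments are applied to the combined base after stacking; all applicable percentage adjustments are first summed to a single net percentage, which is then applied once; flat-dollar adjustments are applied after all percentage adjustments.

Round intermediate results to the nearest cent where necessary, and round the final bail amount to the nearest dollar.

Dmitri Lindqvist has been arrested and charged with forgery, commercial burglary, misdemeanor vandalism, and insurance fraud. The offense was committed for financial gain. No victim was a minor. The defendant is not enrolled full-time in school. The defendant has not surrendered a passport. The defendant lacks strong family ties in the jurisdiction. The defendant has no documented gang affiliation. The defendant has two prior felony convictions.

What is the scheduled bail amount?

Base amounts from the schedule: forgery $11000; commercial burglary $57500; misdemeanor vandalism $4700; insurance fraud $31750.
Stacking rule: highest base plus $22000 per additional charge. Highest is commercial burglary at $57500; 3 additional charges → +$66000. Combined base = $123500.
Two or more prior felony convictions (+10%): $123500 × 1.1 = $135850.
Offense was committed for financial gain (+$16250 flat): $135850 + $16250 = $152100.

$152100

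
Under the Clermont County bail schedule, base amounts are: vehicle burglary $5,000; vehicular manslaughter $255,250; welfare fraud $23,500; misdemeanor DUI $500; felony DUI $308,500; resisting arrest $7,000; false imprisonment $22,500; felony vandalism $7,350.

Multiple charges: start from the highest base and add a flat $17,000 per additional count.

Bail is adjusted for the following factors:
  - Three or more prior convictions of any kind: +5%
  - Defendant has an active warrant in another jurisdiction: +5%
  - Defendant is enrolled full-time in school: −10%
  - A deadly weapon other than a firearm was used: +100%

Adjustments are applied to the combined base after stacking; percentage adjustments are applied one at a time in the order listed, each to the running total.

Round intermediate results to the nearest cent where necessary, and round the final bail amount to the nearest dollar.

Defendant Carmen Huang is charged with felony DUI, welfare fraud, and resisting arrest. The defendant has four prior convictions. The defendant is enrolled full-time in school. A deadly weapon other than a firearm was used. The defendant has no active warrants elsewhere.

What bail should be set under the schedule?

$647,325

Base amounts from the schedule: felony DUI $308,500; welfare fraud $23,500; resisting arrest $7,000.
Stacking rule: highest base plus $17,000 per additional charge. Highest is felony DUI at $308,500; 2 additional charges → +$34,000. Combined base = $342,500.
Three or more prior convictions of any kind (+5%): $342,500 × 1.05 = $359,625.
Defendant is enrolled full-time in school (−10%): $359,625 × 0.9 = $323,662.50.
A deadly weapon other than a firearm was used (+100%): $323,662.50 × 2 = $647,325.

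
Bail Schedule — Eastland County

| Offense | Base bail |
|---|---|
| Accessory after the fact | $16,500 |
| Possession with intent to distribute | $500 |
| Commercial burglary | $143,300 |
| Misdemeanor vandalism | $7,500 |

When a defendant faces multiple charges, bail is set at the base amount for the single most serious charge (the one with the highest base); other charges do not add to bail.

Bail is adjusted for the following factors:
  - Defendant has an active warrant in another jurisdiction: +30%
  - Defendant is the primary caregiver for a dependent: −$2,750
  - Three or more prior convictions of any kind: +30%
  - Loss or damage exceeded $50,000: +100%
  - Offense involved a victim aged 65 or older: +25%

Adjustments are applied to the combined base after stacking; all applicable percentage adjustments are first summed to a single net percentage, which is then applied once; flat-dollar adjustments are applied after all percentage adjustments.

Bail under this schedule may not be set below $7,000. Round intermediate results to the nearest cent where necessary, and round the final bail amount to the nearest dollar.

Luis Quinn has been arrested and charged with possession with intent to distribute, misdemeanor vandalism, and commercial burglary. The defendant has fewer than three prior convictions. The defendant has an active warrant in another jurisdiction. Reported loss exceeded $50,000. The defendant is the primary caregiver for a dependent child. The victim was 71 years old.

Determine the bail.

Base amounts from the schedule: possession with intent to distribute $500; misdemeanor vandalism $7,500; commercial burglary $143,300.
Stacking rule: use the highest base only. Highest is commercial burglary at $143,300. Combined base = $143,300.
Net percentage adjustment: +30% +100% +25% = +155%. $143,300 × 2.55 = $365,415.
Defendant is the primary caregiver for a dependent (−$2,750 flat): $365,415 − $2,750 = $362,665.
$362,665 is at or above the $7,000 minimum.

$362,665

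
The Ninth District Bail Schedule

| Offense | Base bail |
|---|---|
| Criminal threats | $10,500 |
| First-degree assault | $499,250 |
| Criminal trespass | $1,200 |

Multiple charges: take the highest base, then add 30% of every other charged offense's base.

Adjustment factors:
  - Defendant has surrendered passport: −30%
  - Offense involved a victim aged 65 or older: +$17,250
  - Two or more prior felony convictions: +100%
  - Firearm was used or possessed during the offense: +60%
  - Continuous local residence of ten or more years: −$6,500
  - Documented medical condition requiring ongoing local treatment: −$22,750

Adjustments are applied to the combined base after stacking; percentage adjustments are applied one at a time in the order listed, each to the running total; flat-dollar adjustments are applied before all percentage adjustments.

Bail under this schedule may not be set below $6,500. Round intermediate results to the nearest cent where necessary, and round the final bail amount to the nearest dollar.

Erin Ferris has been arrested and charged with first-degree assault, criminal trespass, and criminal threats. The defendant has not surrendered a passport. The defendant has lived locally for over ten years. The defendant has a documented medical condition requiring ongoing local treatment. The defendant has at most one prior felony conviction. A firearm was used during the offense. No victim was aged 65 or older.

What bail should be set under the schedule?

$757,616

Base amounts from the schedule: first-degree assault $499,250; criminal trespass $1,200; criminal threats $10,500.
Stacking rule: highest base plus 30% of each additional charge. Highest is first-degree assault at $499,250. Additional: $1,200 × 30% = $360; $10,500 × 30% = $3,150. Combined base = $499,250 + $3,510 = $502,760.
Continuous local residence of ten or more years (−$6,500 flat): $502,760 − $6,500 = $496,260.
Documented medical condition requiring ongoing local treatment (−$22,750 flat): $496,260 − $22,750 = $473,510.
Firearm was used or possessed during the offense (+60%): $473,510 × 1.6 = $757,616.
$757,616 is at or above the $6,500 minimum.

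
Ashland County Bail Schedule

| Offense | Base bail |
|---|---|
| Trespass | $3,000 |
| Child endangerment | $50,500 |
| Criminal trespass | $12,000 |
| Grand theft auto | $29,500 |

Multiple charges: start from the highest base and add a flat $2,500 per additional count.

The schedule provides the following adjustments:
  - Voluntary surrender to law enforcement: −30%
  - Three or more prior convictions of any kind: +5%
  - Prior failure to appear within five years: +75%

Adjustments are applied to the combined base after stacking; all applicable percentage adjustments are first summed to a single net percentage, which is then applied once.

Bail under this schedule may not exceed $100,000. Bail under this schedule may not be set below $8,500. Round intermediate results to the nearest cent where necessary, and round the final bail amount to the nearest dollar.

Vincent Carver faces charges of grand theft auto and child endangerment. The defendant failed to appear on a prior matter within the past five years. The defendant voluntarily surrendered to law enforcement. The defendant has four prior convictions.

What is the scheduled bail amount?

$79,500

Base amounts from the schedule: grand theft auto $29,500; child endangerment $50,500.
Stacking rule: highest base plus $2,500 per additional charge. Highest is child endangerment at $50,500; 1 additional charge → +$2,500. Combined base = $53,000.
Net percentage adjustment: −30% +5% +75% = +50%. $53,000 × 1.5 = $79,500.
$79,500 is within the $100,000 maximum.
$79,500 is at or above the $8,500 minimum.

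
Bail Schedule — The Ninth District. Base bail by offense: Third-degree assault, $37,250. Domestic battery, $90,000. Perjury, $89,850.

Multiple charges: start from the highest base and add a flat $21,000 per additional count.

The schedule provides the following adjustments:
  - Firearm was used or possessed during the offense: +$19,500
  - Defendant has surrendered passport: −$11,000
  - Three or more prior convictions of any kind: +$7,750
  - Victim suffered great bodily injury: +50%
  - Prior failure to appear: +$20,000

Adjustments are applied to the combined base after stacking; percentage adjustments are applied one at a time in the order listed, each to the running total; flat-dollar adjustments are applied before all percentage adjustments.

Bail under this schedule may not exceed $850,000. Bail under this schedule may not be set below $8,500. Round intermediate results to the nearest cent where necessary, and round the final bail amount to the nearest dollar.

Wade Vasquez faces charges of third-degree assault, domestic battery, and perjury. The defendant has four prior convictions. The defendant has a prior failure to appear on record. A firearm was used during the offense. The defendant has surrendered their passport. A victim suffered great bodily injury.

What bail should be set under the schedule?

Base amounts from the schedule: third-degree assault $37,250; domestic battery $90,000; perjury $89,850.
Stacking rule: highest base plus $21,000 per additional charge. Highest is domestic battery at $90,000; 2 additional charges → +$42,000. Combined base = $132,000.
Firearm was used or possessed during the offense (+$19,500 flat): $132,000 + $19,500 = $151,500.
Defendant has surrendered passport (−$11,000 flat): $151,500 − $11,000 = $140,500.
Three or more prior convictions of any kind (+$7,750 flat): $140,500 + $7,750 = $148,250.
Prior failure to appear (+$20,000 flat): $148,250 + $20,000 = $168,250.
Victim suffered great bodily injury (+50%): $168,250 × 1.5 = $252,375.
$252,375 is within the $850,000 maximum.
$252,375 is at or above the $8,500 minimum.

$252,375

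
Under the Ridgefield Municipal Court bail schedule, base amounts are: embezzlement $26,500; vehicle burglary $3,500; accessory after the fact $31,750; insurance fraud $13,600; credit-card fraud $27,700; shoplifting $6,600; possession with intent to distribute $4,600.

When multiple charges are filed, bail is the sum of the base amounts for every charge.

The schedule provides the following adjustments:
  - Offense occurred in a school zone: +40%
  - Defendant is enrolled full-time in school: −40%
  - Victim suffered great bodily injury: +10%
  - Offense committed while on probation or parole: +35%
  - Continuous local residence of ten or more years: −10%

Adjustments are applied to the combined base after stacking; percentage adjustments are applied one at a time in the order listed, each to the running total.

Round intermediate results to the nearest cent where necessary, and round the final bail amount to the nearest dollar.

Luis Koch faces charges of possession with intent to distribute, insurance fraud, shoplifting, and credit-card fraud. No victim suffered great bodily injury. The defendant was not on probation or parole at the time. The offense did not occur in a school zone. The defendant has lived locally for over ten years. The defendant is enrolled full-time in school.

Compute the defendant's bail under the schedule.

Base amounts from the schedule: possession with intent to distribute $4,600; insurance fraud $13,600; shoplifting $6,600; credit-card fraud $27,700.
Stacking rule: sum of all bases. $4,600 + $13,600 + $6,600 + $27,700 = $52,500.
Defendant is enrolled full-time in school (−40%): $52,500 × 0.6 = $31,500.
Continuous local residence of ten or more years (−10%): $31,500 × 0.9 = $28,350.

$28,350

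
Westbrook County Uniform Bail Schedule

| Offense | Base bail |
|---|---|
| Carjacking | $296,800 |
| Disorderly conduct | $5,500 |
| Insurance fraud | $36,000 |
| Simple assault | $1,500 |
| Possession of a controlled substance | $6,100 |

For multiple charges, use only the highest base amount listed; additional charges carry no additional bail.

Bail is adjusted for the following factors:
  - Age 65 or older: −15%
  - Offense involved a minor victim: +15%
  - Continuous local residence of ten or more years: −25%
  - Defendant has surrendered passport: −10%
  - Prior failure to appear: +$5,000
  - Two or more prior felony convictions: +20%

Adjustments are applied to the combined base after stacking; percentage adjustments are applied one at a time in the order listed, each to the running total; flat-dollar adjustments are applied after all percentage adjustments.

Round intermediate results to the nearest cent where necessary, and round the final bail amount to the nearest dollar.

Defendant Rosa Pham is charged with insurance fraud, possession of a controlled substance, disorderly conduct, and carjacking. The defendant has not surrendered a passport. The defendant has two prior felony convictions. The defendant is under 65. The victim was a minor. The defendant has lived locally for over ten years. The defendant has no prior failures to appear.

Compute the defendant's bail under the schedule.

$307,188

Base amounts from the schedule: insurance fraud $36,000; possession of a controlled substance $6,100; disorderly conduct $5,500; carjacking $296,800.
Stacking rule: use the highest base only. Highest is carjacking at $296,800. Combined base = $296,800.
Offense involved a minor victim (+15%): $296,800 × 1.15 = $341,320.
Continuous local residence of ten or more years (−25%): $341,320 × 0.75 = $255,990.
Two or more prior felony convictions (+20%): $255,990 × 1.2 = $307,188.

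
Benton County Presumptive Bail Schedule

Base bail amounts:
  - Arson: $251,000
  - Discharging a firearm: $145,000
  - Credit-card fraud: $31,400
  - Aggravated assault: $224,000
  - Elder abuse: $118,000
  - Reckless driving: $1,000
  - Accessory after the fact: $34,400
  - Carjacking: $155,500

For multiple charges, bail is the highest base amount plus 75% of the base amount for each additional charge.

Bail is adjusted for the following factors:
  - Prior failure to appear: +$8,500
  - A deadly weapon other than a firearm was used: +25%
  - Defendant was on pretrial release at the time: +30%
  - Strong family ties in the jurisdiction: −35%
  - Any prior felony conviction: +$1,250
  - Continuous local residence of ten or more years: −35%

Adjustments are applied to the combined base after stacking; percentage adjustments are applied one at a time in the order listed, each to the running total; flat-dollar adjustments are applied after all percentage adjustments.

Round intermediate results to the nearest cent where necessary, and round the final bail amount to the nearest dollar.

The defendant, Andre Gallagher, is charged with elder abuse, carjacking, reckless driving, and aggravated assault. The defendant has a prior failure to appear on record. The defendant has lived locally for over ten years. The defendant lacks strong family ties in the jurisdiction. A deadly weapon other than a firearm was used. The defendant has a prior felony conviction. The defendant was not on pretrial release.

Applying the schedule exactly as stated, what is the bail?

Base amounts from the schedule: elder abuse $118,000; carjacking $155,500; reckless driving $1,000; aggravated assault $224,000.
Stacking rule: highest base plus 75% of each additional charge. Highest is aggravated assault at $224,000. Additional: $118,000 × 75% = $88,500; $155,500 × 75% = $116,625; $1,000 × 75% = $750. Combined base = $224,000 + $205,875 = $429,875.
A deadly weapon other than a firearm was used (+25%): $429,875 × 1.25 = $537,343.75.
Continuous local residence of ten or more years (−35%): $537,343.75 × 0.65 = $349,273.44.
Prior failure to appear (+$8,500 flat): $349,273.44 + $8,500 = $357,773.44.
Any prior felony conviction (+$1,250 flat): $357,773.44 + $1,250 = $359,023.44.
Rounded to the nearest dollar: $359,023.

$359,023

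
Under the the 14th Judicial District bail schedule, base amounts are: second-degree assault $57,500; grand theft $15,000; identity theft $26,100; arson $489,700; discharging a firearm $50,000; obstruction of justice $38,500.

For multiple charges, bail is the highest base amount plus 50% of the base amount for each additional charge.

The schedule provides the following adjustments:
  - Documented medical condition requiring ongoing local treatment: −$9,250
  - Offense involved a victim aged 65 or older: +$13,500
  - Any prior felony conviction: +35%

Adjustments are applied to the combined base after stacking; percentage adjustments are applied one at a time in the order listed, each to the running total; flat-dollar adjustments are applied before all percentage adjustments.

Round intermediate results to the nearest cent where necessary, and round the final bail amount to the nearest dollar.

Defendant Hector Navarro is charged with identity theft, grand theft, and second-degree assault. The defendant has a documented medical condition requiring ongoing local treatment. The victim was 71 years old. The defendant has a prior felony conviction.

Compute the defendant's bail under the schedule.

$111,105

Base amounts from the schedule: identity theft $26,100; grand theft $15,000; second-degree assault $57,500.
Stacking rule: highest base plus 50% of each additional charge. Highest is second-degree assault at $57,500. Additional: $26,100 × 50% = $13,050; $15,000 × 50% = $7,500. Combined base = $57,500 + $20,550 = $78,050.
Documented medical condition requiring ongoing local treatment (−$9,250 flat): $78,050 − $9,250 = $68,800.
Offense involved a victim aged 65 or older (+$13,500 flat): $68,800 + $13,500 = $82,300.
Any prior felony conviction (+35%): $82,300 × 1.35 = $111,105.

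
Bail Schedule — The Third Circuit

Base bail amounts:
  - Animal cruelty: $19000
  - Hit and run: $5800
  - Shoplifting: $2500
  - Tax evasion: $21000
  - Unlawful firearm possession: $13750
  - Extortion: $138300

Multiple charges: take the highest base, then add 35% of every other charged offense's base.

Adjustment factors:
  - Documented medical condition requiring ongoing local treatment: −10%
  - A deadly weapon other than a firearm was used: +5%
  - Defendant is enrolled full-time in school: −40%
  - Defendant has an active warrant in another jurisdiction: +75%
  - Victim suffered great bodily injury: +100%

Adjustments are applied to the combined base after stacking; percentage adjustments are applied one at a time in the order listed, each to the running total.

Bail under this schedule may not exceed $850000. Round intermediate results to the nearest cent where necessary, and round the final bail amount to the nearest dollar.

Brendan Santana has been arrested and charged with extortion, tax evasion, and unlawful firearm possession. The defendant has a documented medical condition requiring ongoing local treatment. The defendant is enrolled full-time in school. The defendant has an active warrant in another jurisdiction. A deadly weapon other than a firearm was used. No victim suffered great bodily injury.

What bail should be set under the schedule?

$149296

Base amounts from the schedule: extortion $138300; tax evasion $21000; unlawful firearm possession $13750.
Stacking rule: highest base plus 35% of each additional charge. Highest is extortion at $138300. Additional: $21000 × 35% = $7350; $13750 × 35% = $4812.50. Combined base = $138300 + $12162.50 = $150462.50.
Documented medical condition requiring ongoing local treatment (−10%): $150462.50 × 0.9 = $135416.25.
A deadly weapon other than a firearm was used (+5%): $135416.25 × 1.05 = $142187.06.
Defendant is enrolled full-time in school (−40%): $142187.06 × 0.6 = $85312.24.
Defendant has an active warrant in another jurisdiction (+75%): $85312.24 × 1.75 = $149296.42.
$149296.42 is within the $850000 maximum.
Rounded to the nearest dollar: $149296.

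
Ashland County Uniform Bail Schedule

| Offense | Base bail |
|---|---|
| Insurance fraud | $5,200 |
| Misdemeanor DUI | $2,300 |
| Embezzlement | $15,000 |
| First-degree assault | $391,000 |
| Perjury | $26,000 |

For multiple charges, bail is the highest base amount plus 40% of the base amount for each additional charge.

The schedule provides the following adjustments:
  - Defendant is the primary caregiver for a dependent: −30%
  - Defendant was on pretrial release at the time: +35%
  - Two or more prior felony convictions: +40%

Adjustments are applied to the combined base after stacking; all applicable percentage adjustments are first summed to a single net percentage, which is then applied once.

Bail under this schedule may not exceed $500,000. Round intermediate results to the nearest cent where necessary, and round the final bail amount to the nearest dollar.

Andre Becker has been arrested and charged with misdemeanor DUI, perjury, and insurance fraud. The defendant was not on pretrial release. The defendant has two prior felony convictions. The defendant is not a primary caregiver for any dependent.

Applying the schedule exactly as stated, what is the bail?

$40,600

Base amounts from the schedule: misdemeanor DUI $2,300; perjury $26,000; insurance fraud $5,200.
Stacking rule: highest base plus 40% of each additional charge. Highest is perjury at $26,000. Additional: $2,300 × 40% = $920; $5,200 × 40% = $2,080. Combined base = $26,000 + $3,000 = $29,000.
Two or more prior felony convictions (+40%): $29,000 × 1.4 = $40,600.
$40,600 is within the $500,000 maximum.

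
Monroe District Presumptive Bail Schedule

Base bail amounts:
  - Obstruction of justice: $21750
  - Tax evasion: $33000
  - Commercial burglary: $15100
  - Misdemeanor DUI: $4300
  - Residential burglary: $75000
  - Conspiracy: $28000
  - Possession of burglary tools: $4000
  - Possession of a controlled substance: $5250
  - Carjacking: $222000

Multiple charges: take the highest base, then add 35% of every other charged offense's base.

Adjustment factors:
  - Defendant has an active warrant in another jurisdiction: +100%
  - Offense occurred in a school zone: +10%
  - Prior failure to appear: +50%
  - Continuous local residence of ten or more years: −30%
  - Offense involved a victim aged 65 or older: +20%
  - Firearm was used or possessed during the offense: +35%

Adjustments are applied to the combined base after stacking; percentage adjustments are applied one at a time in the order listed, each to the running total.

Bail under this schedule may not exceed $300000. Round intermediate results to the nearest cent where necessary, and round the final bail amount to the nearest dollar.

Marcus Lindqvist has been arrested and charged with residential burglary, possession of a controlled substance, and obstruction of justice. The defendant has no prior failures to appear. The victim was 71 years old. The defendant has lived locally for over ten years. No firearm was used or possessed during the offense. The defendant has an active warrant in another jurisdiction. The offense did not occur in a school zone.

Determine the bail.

$141876

Base amounts from the schedule: residential burglary $75000; possession of a controlled substance $5250; obstruction of justice $21750.
Stacking rule: highest base plus 35% of each additional charge. Highest is residential burglary at $75000. Additional: $5250 × 35% = $1837.50; $21750 × 35% = $7612.50. Combined base = $75000 + $9450 = $84450.
Defendant has an active warrant in another jurisdiction (+100%): $84450 × 2 = $168900.
Continuous local residence of ten or more years (−30%): $168900 × 0.7 = $118230.
Offense involved a victim aged 65 or older (+20%): $118230 × 1.2 = $141876.
$141876 is within the $300000 maximum.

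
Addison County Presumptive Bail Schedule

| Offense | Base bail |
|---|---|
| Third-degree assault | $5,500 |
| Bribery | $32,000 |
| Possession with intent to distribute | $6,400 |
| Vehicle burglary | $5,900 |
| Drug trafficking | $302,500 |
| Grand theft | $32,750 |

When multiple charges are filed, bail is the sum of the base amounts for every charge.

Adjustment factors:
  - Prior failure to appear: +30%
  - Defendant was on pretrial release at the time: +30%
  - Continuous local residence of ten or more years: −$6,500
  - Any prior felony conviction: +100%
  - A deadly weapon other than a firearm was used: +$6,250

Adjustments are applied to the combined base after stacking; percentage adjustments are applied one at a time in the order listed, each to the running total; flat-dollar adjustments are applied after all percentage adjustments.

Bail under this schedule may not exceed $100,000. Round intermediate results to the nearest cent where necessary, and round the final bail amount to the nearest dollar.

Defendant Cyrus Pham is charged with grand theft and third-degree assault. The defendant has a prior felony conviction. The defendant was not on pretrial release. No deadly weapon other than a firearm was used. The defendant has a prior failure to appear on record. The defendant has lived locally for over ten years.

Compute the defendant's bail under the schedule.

$92,950

Base amounts from the schedule: grand theft $32,750; third-degree assault $5,500.
Stacking rule: sum of all bases. $32,750 + $5,500 = $38,250.
Prior failure to appear (+30%): $38,250 × 1.3 = $49,725.
Any prior felony conviction (+100%): $49,725 × 2 = $99,450.
Continuous local residence of ten or more years (−$6,500 flat): $99,450 − $6,500 = $92,950.
$92,950 is within the $100,000 maximum.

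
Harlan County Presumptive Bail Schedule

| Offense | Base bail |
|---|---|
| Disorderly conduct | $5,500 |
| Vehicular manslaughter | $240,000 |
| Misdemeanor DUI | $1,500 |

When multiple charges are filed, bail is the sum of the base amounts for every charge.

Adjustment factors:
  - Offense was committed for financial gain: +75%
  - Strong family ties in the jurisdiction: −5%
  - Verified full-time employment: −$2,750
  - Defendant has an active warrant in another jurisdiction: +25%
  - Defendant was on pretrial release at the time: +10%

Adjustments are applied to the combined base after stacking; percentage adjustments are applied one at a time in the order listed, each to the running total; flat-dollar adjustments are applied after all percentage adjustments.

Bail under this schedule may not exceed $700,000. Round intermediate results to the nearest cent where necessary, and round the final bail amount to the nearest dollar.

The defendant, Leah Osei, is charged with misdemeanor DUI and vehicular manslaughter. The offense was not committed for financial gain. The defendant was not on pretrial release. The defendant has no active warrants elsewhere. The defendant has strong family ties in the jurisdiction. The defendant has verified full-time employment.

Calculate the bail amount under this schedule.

Base amounts from the schedule: misdemeanor DUI $1,500; vehicular manslaughter $240,000.
Stacking rule: sum of all bases. $1,500 + $240,000 = $241,500.
Strong family ties in the jurisdiction (−5%): $241,500 × 0.95 = $229,425.
Verified full-time employment (−$2,750 flat): $229,425 − $2,750 = $226,675.
$226,675 is within the $700,000 maximum.

$226,675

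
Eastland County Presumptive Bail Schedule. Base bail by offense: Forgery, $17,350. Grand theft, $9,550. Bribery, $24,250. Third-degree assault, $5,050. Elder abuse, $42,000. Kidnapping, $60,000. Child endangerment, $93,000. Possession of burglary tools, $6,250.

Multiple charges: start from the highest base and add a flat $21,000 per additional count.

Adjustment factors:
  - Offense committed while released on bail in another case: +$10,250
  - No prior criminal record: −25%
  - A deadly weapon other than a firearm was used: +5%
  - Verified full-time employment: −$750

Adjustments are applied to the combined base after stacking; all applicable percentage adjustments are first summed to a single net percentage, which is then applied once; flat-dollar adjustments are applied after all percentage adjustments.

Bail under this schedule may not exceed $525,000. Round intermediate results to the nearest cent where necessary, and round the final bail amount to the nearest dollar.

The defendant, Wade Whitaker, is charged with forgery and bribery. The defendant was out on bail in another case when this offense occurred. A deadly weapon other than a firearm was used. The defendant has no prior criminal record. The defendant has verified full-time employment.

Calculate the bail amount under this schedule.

$45,700

Base amounts from the schedule: forgery $17,350; bribery $24,250.
Stacking rule: highest base plus $21,000 per additional charge. Highest is bribery at $24,250; 1 additional charge → +$21,000. Combined base = $45,250.
Net percentage adjustment: −25% +5% = −20%. $45,250 × 0.8 = $36,200.
Offense committed while released on bail in another case (+$10,250 flat): $36,200 + $10,250 = $46,450.
Verified full-time employment (−$750 flat): $46,450 − $750 = $45,700.
$45,700 is within the $525,000 maximum.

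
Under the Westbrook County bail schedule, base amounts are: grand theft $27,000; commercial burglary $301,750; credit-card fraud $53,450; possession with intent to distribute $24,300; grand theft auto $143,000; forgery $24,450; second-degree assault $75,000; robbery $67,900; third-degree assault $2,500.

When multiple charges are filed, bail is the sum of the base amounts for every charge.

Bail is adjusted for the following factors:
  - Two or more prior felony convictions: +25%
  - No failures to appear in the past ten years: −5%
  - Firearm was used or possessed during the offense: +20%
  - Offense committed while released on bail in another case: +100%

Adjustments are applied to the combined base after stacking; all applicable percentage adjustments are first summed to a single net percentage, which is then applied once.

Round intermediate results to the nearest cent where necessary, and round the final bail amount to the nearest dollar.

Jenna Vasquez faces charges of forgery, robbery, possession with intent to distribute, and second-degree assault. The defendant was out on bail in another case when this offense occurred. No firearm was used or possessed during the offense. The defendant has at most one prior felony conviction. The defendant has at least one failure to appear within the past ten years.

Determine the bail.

Base amounts from the schedule: forgery $24,450; robbery $67,900; possession with intent to distribute $24,300; second-degree assault $75,000.
Stacking rule: sum of all bases. $24,450 + $67,900 + $24,300 + $75,000 = $191,650.
Offense committed while released on bail in another case (+100%): $191,650 × 2 = $383,300.

$383,300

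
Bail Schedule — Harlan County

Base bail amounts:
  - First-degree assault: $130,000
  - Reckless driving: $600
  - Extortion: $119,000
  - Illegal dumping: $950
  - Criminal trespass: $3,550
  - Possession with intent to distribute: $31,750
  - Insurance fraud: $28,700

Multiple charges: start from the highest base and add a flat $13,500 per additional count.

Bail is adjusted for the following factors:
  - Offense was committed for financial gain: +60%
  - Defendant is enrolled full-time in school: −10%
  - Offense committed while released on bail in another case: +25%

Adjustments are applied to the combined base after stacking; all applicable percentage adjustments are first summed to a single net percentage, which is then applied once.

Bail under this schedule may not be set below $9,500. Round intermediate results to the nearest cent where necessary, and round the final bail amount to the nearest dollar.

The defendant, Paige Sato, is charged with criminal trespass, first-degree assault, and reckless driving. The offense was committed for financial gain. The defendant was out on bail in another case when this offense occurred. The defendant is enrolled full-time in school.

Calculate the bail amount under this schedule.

$274,750

Base amounts from the schedule: criminal trespass $3,550; first-degree assault $130,000; reckless driving $600.
Stacking rule: highest base plus $13,500 per additional charge. Highest is first-degree assault at $130,000; 2 additional charges → +$27,000. Combined base = $157,000.
Net percentage adjustment: +60% −10% +25% = +75%. $157,000 × 1.75 = $274,750.
$274,750 is at or above the $9,500 minimum.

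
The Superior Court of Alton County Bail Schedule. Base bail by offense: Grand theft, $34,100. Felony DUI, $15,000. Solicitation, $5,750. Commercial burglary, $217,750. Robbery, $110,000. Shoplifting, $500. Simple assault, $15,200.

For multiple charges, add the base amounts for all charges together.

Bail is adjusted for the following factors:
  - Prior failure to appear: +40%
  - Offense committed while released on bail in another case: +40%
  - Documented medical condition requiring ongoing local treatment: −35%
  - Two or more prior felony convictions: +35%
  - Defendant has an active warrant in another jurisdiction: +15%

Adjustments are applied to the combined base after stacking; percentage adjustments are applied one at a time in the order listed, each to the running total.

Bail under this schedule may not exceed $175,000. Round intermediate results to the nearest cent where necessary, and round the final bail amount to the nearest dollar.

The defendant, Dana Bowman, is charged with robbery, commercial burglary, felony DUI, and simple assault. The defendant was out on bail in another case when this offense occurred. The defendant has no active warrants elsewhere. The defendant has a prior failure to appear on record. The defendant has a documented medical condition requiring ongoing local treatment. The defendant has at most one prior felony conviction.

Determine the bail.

$175,000

Base amounts from the schedule: robbery $110,000; commercial burglary $217,750; felony DUI $15,000; simple assault $15,200.
Stacking rule: sum of all bases. $110,000 + $217,750 + $15,000 + $15,200 = $357,950.
Prior failure to appear (+40%): $357,950 × 1.4 = $501,130.
Offense committed while released on bail in another case (+40%): $501,130 × 1.4 = $701,582.
Documented medical condition requiring ongoing local treatment (−35%): $701,582 × 0.65 = $456,028.30.
Result $456,028.30 exceeds the maximum of $175,000; bail is capped at $175,000.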